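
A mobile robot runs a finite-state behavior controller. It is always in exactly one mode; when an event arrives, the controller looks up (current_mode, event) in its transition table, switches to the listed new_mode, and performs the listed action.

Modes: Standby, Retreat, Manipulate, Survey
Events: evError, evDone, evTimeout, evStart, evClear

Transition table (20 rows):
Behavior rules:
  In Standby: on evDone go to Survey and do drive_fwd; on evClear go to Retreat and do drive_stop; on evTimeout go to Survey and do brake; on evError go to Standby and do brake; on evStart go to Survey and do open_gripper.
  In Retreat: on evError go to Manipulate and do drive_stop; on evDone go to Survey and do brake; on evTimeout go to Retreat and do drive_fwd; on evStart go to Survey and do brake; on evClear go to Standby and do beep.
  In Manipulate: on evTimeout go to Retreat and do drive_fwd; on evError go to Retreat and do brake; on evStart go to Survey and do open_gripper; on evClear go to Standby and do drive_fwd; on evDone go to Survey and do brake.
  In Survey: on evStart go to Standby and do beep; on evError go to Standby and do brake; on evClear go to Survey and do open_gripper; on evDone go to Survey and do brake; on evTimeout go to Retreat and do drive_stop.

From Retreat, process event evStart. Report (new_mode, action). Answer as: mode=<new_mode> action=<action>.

mode=Survey action=brake

current mode = Retreat; filter table to that mode:
  (Retreat, evError) → (Manipulate, drive_stop)
  (Retreat, evDone) → (Survey, brake)
  (Retreat, evTimeout) → (Retreat, drive_fwd)
  (Retreat, evStart) → (Survey, brake)  ← event matches
  (Retreat, evClear) → (Standby, beep)
event = evStart selects (Survey, brake)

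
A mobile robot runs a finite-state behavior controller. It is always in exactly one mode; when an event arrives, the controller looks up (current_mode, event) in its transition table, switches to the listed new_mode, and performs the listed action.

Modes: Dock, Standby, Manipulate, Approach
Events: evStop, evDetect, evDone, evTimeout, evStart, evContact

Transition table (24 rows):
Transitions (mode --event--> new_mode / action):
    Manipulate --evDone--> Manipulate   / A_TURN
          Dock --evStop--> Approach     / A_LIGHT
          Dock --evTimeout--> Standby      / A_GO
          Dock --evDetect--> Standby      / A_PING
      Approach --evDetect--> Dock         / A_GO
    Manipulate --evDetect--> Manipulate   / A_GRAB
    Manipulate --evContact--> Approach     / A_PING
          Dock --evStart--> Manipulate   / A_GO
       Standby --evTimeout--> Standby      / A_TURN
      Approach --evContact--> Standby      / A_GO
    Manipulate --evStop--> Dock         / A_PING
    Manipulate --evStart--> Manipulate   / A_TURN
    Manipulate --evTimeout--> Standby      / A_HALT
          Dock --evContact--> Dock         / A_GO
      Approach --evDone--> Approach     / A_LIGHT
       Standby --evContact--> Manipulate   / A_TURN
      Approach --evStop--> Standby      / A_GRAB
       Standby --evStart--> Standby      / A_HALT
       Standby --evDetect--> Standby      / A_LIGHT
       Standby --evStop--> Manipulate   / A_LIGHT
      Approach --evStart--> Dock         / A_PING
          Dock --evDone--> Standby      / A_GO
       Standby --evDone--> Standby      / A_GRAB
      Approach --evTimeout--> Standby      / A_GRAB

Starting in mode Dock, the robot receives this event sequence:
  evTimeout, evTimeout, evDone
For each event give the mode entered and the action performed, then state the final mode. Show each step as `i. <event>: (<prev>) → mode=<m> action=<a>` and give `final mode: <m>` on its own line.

1. evTimeout: (Dock) → mode=Standby action=A_GO
2. evTimeout: (Standby) → mode=Standby action=A_TURN
3. evDone: (Standby) → mode=Standby action=A_GRAB

final mode: Standby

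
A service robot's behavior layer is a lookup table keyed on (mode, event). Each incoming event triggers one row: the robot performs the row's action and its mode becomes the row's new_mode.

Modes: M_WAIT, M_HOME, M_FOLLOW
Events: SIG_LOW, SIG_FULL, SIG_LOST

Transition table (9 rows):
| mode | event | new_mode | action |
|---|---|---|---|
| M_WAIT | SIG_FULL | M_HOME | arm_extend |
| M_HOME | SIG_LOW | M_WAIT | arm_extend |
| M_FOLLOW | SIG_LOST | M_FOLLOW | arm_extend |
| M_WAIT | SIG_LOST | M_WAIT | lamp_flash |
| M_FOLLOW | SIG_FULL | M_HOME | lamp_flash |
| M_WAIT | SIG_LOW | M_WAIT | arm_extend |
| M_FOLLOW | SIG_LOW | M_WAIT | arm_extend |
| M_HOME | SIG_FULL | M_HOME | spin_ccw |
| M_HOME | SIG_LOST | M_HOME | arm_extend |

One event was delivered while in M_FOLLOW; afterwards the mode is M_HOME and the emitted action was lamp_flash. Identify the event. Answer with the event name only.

try SIG_LOW: (M_FOLLOW, SIG_LOW) → (M_WAIT, arm_extend)
try SIG_FULL: (M_FOLLOW, SIG_FULL) → (M_HOME, lamp_flash)  ← matches
try SIG_LOST: (M_FOLLOW, SIG_LOST) → (M_FOLLOW, arm_extend)

SIG_FULL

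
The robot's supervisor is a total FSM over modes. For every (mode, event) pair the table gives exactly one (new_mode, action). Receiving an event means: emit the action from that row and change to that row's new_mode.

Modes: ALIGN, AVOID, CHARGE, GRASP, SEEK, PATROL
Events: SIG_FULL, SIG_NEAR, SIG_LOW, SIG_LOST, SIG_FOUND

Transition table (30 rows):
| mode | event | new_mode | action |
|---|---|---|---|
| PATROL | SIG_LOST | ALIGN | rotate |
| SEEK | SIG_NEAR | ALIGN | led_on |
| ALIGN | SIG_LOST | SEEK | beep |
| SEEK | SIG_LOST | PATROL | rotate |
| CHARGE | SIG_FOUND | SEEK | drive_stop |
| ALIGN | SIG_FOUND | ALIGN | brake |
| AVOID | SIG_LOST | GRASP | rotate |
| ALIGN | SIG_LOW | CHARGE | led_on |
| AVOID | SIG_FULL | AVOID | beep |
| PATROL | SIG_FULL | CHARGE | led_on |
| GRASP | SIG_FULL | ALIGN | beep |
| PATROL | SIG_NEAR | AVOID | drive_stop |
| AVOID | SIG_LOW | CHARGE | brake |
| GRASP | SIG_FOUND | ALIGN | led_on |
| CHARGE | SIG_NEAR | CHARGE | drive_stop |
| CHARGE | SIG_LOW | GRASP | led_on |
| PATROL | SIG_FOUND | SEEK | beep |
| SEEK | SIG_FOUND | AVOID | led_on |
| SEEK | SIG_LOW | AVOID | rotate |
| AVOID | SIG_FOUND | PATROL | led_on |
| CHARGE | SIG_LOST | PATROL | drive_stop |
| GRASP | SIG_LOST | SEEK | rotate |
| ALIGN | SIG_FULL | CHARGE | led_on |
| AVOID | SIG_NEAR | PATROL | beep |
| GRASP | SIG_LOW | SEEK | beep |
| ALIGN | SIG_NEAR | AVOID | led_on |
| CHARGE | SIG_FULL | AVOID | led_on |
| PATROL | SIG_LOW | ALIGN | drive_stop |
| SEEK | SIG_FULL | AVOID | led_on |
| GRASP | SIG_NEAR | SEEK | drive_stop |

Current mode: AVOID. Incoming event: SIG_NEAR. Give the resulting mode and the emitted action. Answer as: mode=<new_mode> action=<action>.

mode=PATROL action=beep

current mode = AVOID; filter table to that mode:
  (AVOID, SIG_LOST) → (GRASP, rotate)
  (AVOID, SIG_FULL) → (AVOID, beep)
  (AVOID, SIG_LOW) → (CHARGE, brake)
  (AVOID, SIG_FOUND) → (PATROL, led_on)
  (AVOID, SIG_NEAR) → (PATROL, beep)  ← event matches
event = SIG_NEAR selects (PATROL, beep)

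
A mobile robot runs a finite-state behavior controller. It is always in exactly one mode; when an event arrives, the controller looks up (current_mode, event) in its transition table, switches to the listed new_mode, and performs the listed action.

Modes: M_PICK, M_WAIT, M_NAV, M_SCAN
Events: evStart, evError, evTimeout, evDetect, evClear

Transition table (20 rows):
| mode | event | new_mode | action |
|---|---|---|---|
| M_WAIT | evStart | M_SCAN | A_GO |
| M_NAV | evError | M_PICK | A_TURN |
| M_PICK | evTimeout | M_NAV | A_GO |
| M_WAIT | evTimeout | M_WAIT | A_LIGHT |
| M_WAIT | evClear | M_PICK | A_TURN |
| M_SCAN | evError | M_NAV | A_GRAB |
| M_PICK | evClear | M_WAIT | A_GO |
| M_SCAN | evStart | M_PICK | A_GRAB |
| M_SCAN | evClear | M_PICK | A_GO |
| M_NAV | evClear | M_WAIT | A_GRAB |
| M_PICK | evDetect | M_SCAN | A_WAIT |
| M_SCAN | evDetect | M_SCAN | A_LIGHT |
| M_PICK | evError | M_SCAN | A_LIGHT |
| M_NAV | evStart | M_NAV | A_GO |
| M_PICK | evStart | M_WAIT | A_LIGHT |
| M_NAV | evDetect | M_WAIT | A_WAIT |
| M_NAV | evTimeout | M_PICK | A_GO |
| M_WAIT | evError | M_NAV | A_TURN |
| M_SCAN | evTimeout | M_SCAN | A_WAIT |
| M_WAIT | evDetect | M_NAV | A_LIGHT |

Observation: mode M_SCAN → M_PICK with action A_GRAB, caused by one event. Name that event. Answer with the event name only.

try evStart: (M_SCAN, evStart) → (M_PICK, A_GRAB)  ← matches
try evError: (M_SCAN, evError) → (M_NAV, A_GRAB)
try evTimeout: (M_SCAN, evTimeout) → (M_SCAN, A_WAIT)
try evDetect: (M_SCAN, evDetect) → (M_SCAN, A_LIGHT)
try evClear: (M_SCAN, evClear) → (M_PICK, A_GO)

evStart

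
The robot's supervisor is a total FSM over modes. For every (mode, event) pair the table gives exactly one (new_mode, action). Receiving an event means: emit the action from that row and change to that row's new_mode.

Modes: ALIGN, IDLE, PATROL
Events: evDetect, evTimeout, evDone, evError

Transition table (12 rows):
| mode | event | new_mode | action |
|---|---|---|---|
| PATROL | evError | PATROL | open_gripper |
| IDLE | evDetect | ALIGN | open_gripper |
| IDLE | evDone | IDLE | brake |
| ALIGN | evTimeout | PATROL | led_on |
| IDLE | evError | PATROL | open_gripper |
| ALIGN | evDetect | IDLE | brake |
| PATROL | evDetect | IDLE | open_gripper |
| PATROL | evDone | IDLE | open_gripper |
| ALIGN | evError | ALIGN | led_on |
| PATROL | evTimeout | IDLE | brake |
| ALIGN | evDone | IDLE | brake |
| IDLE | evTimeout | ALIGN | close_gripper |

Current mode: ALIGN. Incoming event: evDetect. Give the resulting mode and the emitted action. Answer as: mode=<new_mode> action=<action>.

current mode = ALIGN; filter table to that mode:
  (ALIGN, evTimeout) → (PATROL, led_on)
  (ALIGN, evDetect) → (IDLE, brake)  ← event matches
  (ALIGN, evError) → (ALIGN, led_on)
  (ALIGN, evDone) → (IDLE, brake)
event = evDetect selects (IDLE, brake)

mode=IDLE action=brake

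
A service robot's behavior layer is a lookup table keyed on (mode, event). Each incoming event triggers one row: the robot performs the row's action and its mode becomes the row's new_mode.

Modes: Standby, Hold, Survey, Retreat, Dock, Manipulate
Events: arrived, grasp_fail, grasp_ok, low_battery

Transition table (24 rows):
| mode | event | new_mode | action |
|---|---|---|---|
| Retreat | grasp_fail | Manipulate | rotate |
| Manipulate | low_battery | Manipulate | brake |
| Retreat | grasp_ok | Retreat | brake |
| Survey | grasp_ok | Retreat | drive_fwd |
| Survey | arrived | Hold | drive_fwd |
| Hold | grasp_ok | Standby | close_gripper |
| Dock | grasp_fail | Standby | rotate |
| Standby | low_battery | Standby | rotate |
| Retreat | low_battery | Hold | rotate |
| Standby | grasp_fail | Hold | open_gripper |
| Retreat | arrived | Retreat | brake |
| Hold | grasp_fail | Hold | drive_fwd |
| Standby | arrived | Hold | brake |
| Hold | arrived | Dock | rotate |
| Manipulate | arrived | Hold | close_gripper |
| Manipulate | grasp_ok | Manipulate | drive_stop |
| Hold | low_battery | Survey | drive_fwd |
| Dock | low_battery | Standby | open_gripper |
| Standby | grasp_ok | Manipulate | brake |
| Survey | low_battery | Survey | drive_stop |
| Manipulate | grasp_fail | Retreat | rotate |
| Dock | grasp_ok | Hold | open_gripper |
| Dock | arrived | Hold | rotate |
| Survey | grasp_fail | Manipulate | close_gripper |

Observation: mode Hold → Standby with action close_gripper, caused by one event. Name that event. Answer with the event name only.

grasp_ok

try arrived: (Hold, arrived) → (Dock, rotate)
try grasp_fail: (Hold, grasp_fail) → (Hold, drive_fwd)
try grasp_ok: (Hold, grasp_ok) → (Standby, close_gripper)  ← matches
try low_battery: (Hold, low_battery) → (Survey, drive_fwd)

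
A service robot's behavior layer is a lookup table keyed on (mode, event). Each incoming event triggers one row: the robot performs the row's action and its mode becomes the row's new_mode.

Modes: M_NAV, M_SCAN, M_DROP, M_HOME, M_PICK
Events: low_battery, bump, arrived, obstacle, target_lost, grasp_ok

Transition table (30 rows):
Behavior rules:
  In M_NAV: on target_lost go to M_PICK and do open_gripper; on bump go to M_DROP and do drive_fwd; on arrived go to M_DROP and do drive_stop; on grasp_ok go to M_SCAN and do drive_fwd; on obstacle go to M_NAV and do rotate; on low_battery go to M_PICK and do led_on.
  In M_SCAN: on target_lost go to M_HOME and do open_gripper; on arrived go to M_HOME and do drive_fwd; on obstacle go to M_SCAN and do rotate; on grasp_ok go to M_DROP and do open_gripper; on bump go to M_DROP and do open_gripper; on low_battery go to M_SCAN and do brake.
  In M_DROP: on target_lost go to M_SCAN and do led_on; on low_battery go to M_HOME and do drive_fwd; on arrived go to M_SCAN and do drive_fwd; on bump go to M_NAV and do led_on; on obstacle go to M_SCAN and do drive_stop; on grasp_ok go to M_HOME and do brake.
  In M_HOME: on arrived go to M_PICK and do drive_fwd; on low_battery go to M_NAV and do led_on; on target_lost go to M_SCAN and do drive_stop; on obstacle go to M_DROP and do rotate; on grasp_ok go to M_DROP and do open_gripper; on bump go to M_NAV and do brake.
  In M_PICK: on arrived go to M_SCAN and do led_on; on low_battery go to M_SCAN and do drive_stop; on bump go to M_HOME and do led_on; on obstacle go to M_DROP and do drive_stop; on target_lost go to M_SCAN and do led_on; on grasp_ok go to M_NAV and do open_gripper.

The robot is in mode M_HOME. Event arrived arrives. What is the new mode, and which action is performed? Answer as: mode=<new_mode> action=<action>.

current mode = M_HOME; filter table to that mode:
  (M_HOME, arrived) → (M_PICK, drive_fwd)  ← event matches
  (M_HOME, low_battery) → (M_NAV, led_on)
  (M_HOME, target_lost) → (M_SCAN, drive_stop)
  (M_HOME, obstacle) → (M_DROP, rotate)
  (M_HOME, grasp_ok) → (M_DROP, open_gripper)
  (M_HOME, bump) → (M_NAV, brake)
event = arrived selects (M_PICK, drive_fwd)

mode=M_PICK action=drive_fwd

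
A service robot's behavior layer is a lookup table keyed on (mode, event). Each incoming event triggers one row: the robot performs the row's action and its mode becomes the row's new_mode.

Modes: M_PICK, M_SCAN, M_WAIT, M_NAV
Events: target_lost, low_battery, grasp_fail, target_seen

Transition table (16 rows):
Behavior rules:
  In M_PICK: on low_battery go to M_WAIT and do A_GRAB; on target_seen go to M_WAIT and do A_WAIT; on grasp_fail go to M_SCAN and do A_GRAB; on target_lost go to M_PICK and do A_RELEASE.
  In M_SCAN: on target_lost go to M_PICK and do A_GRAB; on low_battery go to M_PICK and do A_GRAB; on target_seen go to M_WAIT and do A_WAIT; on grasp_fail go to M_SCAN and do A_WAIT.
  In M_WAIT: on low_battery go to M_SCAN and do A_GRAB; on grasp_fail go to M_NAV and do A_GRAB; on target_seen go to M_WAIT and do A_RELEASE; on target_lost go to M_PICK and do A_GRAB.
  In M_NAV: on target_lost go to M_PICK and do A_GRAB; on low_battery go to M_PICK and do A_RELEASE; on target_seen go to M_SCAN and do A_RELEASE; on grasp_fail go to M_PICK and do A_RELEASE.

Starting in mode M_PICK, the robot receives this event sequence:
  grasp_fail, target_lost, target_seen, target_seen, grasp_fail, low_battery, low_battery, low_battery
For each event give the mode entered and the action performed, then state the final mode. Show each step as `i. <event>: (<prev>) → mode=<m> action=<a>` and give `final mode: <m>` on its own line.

final mode: M_SCAN

1. grasp_fail: (M_PICK) → mode=M_SCAN action=A_GRAB
2. target_lost: (M_SCAN) → mode=M_PICK action=A_GRAB
3. target_seen: (M_PICK) → mode=M_WAIT action=A_WAIT
4. target_seen: (M_WAIT) → mode=M_WAIT action=A_RELEASE
5. grasp_fail: (M_WAIT) → mode=M_NAV action=A_GRAB
6. low_battery: (M_NAV) → mode=M_PICK action=A_RELEASE
7. low_battery: (M_PICK) → mode=M_WAIT action=A_GRAB
8. low_battery: (M_WAIT) → mode=M_SCAN action=A_GRAB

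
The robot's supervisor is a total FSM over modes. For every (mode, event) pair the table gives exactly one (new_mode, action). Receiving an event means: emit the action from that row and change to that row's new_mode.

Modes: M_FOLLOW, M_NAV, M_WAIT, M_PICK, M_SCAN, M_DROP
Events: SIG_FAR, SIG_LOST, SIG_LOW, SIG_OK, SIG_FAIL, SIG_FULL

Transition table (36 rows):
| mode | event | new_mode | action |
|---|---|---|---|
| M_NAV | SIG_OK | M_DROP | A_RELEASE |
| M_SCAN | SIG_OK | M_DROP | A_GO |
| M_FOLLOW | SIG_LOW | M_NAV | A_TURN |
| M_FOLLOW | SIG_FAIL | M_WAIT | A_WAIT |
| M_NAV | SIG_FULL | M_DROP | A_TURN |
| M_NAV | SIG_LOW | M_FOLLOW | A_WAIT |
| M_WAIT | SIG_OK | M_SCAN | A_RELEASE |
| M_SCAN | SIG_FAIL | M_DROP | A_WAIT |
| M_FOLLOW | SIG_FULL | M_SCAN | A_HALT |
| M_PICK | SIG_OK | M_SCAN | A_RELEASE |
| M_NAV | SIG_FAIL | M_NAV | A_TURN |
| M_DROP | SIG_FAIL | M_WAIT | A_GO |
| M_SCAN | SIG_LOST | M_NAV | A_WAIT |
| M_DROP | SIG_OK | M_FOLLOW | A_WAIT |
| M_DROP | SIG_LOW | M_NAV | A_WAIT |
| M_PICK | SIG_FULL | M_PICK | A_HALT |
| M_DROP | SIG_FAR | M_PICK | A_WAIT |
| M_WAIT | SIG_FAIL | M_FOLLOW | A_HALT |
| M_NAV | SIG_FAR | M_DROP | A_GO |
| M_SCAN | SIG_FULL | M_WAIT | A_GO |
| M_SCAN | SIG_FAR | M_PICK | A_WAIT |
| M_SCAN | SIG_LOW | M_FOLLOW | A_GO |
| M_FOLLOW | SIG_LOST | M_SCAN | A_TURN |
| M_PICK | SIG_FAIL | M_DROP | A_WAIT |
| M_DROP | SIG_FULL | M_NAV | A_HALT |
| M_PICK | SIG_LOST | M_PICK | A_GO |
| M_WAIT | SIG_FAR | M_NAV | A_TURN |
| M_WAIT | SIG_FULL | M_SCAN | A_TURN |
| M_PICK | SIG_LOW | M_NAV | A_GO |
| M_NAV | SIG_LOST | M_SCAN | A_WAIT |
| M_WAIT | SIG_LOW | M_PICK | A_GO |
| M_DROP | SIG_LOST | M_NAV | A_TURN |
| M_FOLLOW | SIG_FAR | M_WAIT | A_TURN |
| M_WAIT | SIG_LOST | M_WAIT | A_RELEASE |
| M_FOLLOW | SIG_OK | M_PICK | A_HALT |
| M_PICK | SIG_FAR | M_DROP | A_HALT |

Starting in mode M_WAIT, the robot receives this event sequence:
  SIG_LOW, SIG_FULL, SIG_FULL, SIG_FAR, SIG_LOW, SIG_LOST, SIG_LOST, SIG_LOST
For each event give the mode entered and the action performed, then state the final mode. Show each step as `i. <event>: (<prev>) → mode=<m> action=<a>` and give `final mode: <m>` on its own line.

1. SIG_LOW: (M_WAIT) → mode=M_PICK action=A_GO
2. SIG_FULL: (M_PICK) → mode=M_PICK action=A_HALT
3. SIG_FULL: (M_PICK) → mode=M_PICK action=A_HALT
4. SIG_FAR: (M_PICK) → mode=M_DROP action=A_HALT
5. SIG_LOW: (M_DROP) → mode=M_NAV action=A_WAIT
6. SIG_LOST: (M_NAV) → mode=M_SCAN action=A_WAIT
7. SIG_LOST: (M_SCAN) → mode=M_NAV action=A_WAIT
8. SIG_LOST: (M_NAV) → mode=M_SCAN action=A_WAIT

final mode: M_SCAN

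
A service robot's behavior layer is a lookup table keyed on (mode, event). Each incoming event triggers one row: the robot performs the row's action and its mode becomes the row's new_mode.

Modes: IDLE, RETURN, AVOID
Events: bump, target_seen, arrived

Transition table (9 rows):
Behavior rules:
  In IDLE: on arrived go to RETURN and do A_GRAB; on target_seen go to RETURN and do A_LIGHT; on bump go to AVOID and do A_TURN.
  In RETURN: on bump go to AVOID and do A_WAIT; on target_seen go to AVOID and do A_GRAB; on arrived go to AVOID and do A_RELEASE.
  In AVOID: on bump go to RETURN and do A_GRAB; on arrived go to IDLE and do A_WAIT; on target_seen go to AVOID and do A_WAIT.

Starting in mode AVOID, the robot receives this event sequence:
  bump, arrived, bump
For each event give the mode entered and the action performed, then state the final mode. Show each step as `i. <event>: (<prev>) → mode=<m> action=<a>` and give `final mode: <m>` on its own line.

1. bump: (AVOID) → mode=RETURN action=A_GRAB
2. arrived: (RETURN) → mode=AVOID action=A_RELEASE
3. bump: (AVOID) → mode=RETURN action=A_GRAB

final mode: RETURN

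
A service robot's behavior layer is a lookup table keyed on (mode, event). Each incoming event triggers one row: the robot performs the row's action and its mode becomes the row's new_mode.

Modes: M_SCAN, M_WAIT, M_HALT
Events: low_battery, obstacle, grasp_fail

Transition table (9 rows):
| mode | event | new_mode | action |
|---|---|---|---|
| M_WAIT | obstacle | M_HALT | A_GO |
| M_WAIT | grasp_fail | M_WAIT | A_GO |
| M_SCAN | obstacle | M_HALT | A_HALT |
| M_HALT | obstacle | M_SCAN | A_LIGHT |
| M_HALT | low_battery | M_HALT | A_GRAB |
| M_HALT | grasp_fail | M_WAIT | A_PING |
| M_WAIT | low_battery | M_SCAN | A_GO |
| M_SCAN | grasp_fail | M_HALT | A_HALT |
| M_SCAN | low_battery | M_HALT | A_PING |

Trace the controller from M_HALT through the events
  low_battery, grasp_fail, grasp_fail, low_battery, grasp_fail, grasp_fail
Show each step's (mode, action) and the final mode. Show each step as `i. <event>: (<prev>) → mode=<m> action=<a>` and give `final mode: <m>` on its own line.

final mode: M_WAIT

1. low_battery: (M_HALT) → mode=M_HALT action=A_GRAB
2. grasp_fail: (M_HALT) → mode=M_WAIT action=A_PING
3. grasp_fail: (M_WAIT) → mode=M_WAIT action=A_GO
4. low_battery: (M_WAIT) → mode=M_SCAN action=A_GO
5. grasp_fail: (M_SCAN) → mode=M_HALT action=A_HALT
6. grasp_fail: (M_HALT) → mode=M_WAIT action=A_PING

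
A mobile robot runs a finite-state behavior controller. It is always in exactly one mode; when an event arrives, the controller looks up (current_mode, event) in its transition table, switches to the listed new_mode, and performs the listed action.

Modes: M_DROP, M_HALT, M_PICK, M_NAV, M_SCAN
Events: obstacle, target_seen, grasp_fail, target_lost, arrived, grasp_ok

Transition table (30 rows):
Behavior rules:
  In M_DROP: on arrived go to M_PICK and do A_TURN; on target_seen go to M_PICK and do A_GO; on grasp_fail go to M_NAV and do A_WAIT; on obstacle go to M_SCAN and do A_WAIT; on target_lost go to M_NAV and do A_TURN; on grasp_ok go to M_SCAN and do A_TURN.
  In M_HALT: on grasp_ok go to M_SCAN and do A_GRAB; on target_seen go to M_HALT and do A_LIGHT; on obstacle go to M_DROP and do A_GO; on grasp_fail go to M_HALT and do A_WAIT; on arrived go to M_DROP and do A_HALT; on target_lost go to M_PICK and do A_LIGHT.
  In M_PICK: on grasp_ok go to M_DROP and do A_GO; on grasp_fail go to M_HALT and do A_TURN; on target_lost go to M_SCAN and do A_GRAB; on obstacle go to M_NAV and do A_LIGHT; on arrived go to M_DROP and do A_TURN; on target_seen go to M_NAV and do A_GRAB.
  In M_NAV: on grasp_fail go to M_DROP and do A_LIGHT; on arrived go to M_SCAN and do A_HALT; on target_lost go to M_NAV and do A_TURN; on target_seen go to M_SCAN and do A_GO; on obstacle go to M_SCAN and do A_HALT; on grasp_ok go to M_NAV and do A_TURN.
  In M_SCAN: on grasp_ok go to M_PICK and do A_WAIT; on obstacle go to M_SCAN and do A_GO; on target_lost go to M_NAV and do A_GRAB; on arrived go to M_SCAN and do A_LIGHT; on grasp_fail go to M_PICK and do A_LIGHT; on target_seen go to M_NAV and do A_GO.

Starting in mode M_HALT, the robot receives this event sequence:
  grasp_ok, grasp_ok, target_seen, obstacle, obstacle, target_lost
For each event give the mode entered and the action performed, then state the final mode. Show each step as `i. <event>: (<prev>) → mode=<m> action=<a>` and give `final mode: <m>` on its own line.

final mode: M_NAV

1. grasp_ok: (M_HALT) → mode=M_SCAN action=A_GRAB
2. grasp_ok: (M_SCAN) → mode=M_PICK action=A_WAIT
3. target_seen: (M_PICK) → mode=M_NAV action=A_GRAB
4. obstacle: (M_NAV) → mode=M_SCAN action=A_HALT
5. obstacle: (M_SCAN) → mode=M_SCAN action=A_GO
6. target_lost: (M_SCAN) → mode=M_NAV action=A_GRAB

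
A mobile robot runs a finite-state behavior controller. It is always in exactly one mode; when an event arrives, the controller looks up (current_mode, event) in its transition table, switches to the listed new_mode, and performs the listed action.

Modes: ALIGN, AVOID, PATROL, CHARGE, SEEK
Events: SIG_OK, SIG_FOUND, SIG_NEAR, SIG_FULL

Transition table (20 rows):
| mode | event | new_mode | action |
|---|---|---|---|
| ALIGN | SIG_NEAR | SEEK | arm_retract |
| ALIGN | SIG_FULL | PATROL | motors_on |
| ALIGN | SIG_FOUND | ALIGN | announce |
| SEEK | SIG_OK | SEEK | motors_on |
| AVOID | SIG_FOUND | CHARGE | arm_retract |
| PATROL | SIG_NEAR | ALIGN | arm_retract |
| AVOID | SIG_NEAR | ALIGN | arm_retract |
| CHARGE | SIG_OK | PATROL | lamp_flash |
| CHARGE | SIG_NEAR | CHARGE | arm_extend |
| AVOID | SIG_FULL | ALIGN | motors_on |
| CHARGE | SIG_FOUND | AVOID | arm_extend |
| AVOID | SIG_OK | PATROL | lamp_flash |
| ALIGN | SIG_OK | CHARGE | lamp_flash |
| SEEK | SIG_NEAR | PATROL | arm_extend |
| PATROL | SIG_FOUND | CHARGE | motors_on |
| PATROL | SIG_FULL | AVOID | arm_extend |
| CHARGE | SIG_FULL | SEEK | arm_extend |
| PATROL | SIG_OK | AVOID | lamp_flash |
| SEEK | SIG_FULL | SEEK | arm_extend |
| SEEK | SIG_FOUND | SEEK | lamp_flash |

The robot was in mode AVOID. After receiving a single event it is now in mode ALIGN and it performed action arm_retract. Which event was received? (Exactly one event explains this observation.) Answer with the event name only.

try SIG_OK: (AVOID, SIG_OK) → (PATROL, lamp_flash)
try SIG_FOUND: (AVOID, SIG_FOUND) → (CHARGE, arm_retract)
try SIG_NEAR: (AVOID, SIG_NEAR) → (ALIGN, arm_retract)  ← matches
try SIG_FULL: (AVOID, SIG_FULL) → (ALIGN, motors_on)

SIG_NEAR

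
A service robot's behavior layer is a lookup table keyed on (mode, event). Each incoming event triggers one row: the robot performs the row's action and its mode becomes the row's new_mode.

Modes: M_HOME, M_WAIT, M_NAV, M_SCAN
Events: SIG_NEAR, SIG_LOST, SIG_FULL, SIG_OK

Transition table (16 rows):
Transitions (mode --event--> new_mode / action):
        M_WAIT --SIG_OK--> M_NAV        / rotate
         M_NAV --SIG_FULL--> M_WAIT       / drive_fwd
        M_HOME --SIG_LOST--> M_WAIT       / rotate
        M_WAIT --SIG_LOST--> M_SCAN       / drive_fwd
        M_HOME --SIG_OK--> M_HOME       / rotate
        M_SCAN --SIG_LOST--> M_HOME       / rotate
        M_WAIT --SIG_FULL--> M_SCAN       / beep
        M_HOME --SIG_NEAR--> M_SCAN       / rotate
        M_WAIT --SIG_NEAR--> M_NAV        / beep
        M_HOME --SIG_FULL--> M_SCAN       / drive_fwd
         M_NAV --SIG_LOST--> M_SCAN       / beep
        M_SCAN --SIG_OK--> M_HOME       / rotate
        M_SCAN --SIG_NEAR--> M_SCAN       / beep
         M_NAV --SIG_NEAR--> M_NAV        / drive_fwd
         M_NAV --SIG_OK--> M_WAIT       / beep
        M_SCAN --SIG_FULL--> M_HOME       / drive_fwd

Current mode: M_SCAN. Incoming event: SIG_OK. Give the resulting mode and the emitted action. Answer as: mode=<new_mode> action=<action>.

mode=M_HOME action=rotate

current mode = M_SCAN; filter table to that mode:
  (M_SCAN, SIG_LOST) → (M_HOME, rotate)
  (M_SCAN, SIG_OK) → (M_HOME, rotate)  ← event matches
  (M_SCAN, SIG_NEAR) → (M_SCAN, beep)
  (M_SCAN, SIG_FULL) → (M_HOME, drive_fwd)
event = SIG_OK selects (M_HOME, rotate)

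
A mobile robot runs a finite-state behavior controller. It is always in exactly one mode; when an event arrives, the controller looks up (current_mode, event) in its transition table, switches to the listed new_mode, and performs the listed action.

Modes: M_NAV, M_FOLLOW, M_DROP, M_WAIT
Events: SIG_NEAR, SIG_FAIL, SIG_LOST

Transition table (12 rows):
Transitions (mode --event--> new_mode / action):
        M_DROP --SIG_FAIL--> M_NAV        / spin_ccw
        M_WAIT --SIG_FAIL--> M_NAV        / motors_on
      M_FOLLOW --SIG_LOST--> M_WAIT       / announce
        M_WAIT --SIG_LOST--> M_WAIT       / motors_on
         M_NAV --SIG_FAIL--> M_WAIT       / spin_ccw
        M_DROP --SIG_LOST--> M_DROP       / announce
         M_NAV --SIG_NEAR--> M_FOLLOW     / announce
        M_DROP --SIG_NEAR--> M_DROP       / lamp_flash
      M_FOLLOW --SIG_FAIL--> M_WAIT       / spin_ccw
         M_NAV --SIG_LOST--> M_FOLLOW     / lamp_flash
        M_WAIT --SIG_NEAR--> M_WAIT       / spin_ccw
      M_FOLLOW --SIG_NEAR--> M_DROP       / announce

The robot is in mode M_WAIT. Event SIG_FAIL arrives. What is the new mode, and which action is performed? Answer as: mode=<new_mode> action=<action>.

mode=M_NAV action=motors_on

current mode = M_WAIT; filter table to that mode:
  (M_WAIT, SIG_FAIL) → (M_NAV, motors_on)  ← event matches
  (M_WAIT, SIG_LOST) → (M_WAIT, motors_on)
  (M_WAIT, SIG_NEAR) → (M_WAIT, spin_ccw)
event = SIG_FAIL selects (M_NAV, motors_on)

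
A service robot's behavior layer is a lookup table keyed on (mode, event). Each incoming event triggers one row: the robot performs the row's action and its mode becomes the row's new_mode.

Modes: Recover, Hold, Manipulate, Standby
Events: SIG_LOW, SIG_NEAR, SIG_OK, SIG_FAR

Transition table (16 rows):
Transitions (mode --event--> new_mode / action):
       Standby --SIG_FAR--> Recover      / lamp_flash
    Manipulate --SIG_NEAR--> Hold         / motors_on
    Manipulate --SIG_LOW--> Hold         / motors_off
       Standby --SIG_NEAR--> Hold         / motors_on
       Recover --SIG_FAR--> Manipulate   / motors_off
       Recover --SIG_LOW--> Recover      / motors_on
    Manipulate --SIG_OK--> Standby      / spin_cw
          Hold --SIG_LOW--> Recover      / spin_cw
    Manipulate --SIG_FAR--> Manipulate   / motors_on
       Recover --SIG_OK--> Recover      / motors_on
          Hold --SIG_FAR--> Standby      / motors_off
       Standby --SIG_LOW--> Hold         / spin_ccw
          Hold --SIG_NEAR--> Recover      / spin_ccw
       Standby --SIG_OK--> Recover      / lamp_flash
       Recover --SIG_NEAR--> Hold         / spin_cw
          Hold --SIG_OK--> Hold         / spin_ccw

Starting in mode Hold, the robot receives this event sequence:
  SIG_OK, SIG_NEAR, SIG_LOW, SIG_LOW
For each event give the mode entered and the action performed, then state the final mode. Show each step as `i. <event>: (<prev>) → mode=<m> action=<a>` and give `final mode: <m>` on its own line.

1. SIG_OK: (Hold) → mode=Hold action=spin_ccw
2. SIG_NEAR: (Hold) → mode=Recover action=spin_ccw
3. SIG_LOW: (Recover) → mode=Recover action=motors_on
4. SIG_LOW: (Recover) → mode=Recover action=motors_on

final mode: Recover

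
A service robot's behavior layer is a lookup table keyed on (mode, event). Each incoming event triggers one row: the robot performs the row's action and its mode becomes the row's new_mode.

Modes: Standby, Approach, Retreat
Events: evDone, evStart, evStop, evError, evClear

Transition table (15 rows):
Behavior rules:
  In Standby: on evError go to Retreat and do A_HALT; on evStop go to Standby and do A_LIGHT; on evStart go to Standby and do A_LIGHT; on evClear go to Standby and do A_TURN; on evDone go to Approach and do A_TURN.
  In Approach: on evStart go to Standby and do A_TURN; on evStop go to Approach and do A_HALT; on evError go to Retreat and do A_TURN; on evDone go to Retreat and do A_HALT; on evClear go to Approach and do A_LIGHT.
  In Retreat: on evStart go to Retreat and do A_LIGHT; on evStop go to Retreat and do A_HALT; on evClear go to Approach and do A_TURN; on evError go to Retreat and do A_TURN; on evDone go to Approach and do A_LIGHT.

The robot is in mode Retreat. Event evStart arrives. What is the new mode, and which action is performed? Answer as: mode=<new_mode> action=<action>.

mode=Retreat action=A_LIGHT

current mode = Retreat; filter table to that mode:
  (Retreat, evStart) → (Retreat, A_LIGHT)  ← event matches
  (Retreat, evStop) → (Retreat, A_HALT)
  (Retreat, evClear) → (Approach, A_TURN)
  (Retreat, evError) → (Retreat, A_TURN)
  (Retreat, evDone) → (Approach, A_LIGHT)
event = evStart selects (Retreat, A_LIGHT)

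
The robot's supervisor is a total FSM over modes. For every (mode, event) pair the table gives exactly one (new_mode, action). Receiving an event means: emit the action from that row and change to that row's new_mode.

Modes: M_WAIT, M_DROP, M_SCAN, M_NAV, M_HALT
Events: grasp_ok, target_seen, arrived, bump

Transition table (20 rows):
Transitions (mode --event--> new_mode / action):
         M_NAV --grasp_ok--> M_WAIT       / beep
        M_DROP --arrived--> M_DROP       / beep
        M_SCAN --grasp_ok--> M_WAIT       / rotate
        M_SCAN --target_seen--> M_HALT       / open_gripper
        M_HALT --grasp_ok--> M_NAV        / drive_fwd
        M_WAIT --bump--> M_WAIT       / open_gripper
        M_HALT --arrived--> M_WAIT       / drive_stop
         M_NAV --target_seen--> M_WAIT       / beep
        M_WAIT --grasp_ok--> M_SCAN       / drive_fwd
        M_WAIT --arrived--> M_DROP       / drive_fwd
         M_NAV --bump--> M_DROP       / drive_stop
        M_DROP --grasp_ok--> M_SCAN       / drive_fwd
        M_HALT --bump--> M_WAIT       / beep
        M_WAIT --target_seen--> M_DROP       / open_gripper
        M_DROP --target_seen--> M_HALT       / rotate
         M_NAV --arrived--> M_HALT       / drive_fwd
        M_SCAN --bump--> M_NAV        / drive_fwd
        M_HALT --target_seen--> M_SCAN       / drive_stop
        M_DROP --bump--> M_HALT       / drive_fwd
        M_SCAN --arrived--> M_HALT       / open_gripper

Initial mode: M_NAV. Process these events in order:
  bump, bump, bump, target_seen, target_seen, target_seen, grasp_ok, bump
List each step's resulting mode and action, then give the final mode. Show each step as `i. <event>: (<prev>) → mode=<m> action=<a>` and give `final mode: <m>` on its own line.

1. bump: (M_NAV) → mode=M_DROP action=drive_stop
2. bump: (M_DROP) → mode=M_HALT action=drive_fwd
3. bump: (M_HALT) → mode=M_WAIT action=beep
4. target_seen: (M_WAIT) → mode=M_DROP action=open_gripper
5. target_seen: (M_DROP) → mode=M_HALT action=rotate
6. target_seen: (M_HALT) → mode=M_SCAN action=drive_stop
7. grasp_ok: (M_SCAN) → mode=M_WAIT action=rotate
8. bump: (M_WAIT) → mode=M_WAIT action=open_gripper

final mode: M_WAIT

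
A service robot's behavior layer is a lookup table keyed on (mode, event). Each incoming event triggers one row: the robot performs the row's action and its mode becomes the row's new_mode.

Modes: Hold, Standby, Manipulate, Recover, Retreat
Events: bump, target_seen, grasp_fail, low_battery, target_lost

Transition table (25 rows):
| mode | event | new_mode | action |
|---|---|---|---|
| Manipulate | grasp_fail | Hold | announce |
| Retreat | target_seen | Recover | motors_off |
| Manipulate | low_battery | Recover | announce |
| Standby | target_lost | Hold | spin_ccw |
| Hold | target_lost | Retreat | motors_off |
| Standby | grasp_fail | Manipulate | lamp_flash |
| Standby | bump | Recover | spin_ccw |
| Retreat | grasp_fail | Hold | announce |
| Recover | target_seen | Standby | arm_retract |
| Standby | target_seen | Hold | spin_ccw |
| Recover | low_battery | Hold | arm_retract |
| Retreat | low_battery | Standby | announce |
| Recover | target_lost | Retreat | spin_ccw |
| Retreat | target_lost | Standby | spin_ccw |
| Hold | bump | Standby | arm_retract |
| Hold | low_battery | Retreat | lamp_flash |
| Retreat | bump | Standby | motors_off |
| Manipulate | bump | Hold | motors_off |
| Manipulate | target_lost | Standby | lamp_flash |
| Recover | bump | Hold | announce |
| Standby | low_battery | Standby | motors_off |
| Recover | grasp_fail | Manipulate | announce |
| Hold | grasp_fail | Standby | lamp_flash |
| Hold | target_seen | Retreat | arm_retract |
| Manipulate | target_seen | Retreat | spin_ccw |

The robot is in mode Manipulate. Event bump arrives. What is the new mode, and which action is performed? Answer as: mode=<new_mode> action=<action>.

current mode = Manipulate; filter table to that mode:
  (Manipulate, grasp_fail) → (Hold, announce)
  (Manipulate, low_battery) → (Recover, announce)
  (Manipulate, bump) → (Hold, motors_off)  ← event matches
  (Manipulate, target_lost) → (Standby, lamp_flash)
  (Manipulate, target_seen) → (Retreat, spin_ccw)
event = bump selects (Hold, motors_off)

mode=Hold action=motors_off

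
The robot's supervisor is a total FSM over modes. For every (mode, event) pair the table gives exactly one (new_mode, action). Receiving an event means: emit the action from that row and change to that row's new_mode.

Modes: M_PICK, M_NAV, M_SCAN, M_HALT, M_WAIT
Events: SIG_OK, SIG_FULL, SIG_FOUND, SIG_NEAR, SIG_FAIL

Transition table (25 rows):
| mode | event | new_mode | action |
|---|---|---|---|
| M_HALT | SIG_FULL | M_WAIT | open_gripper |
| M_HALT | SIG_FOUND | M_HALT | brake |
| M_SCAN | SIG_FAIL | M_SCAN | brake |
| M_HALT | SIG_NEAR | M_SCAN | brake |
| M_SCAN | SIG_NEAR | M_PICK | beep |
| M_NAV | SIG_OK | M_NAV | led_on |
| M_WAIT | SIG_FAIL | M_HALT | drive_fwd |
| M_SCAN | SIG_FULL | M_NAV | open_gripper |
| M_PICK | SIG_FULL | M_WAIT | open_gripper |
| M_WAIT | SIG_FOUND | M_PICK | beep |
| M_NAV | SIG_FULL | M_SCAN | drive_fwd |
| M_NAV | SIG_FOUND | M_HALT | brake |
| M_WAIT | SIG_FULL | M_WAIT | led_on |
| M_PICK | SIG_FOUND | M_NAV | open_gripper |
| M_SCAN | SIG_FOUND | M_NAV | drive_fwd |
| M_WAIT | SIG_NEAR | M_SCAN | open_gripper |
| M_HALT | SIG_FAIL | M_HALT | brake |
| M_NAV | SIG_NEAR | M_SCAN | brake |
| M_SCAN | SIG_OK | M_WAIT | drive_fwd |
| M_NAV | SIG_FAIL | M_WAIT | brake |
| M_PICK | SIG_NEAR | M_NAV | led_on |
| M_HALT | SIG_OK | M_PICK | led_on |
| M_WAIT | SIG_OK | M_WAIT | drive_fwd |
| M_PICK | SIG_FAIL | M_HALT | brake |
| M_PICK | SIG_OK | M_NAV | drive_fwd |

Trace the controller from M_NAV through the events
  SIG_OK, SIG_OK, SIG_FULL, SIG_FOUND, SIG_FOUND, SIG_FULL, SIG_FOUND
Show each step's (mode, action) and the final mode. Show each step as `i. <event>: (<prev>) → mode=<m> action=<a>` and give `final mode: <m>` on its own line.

final mode: M_PICK

1. SIG_OK: (M_NAV) → mode=M_NAV action=led_on
2. SIG_OK: (M_NAV) → mode=M_NAV action=led_on
3. SIG_FULL: (M_NAV) → mode=M_SCAN action=drive_fwd
4. SIG_FOUND: (M_SCAN) → mode=M_NAV action=drive_fwd
5. SIG_FOUND: (M_NAV) → mode=M_HALT action=brake
6. SIG_FULL: (M_HALT) → mode=M_WAIT action=open_gripper
7. SIG_FOUND: (M_WAIT) → mode=M_PICK action=beep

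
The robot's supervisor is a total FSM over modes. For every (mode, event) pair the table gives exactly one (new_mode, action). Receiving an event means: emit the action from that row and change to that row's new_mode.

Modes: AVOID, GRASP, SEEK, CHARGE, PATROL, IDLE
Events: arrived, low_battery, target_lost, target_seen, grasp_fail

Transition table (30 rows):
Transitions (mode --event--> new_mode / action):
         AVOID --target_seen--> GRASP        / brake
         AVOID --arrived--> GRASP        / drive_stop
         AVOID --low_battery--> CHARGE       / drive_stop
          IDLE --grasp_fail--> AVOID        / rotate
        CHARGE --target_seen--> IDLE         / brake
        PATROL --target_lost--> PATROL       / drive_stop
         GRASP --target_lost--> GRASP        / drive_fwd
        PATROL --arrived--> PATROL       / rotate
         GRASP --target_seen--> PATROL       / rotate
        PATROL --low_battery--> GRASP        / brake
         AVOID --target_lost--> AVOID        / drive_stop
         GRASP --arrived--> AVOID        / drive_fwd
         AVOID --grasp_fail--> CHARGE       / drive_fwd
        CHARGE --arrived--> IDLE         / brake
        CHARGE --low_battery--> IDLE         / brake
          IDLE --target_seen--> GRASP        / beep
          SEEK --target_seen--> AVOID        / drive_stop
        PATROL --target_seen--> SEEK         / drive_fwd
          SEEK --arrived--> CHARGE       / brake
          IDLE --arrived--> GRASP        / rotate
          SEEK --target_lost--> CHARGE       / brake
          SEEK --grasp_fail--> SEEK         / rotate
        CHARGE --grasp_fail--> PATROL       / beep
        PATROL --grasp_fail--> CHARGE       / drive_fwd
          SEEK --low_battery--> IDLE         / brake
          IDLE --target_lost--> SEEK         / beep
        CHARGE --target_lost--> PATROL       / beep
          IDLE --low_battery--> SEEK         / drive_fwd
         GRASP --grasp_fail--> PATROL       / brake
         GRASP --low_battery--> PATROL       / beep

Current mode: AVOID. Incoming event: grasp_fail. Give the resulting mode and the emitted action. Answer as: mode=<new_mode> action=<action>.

current mode = AVOID; filter table to that mode:
  (AVOID, target_seen) → (GRASP, brake)
  (AVOID, arrived) → (GRASP, drive_stop)
  (AVOID, low_battery) → (CHARGE, drive_stop)
  (AVOID, target_lost) → (AVOID, drive_stop)
  (AVOID, grasp_fail) → (CHARGE, drive_fwd)  ← event matches
event = grasp_fail selects (CHARGE, drive_fwd)

mode=CHARGE action=drive_fwd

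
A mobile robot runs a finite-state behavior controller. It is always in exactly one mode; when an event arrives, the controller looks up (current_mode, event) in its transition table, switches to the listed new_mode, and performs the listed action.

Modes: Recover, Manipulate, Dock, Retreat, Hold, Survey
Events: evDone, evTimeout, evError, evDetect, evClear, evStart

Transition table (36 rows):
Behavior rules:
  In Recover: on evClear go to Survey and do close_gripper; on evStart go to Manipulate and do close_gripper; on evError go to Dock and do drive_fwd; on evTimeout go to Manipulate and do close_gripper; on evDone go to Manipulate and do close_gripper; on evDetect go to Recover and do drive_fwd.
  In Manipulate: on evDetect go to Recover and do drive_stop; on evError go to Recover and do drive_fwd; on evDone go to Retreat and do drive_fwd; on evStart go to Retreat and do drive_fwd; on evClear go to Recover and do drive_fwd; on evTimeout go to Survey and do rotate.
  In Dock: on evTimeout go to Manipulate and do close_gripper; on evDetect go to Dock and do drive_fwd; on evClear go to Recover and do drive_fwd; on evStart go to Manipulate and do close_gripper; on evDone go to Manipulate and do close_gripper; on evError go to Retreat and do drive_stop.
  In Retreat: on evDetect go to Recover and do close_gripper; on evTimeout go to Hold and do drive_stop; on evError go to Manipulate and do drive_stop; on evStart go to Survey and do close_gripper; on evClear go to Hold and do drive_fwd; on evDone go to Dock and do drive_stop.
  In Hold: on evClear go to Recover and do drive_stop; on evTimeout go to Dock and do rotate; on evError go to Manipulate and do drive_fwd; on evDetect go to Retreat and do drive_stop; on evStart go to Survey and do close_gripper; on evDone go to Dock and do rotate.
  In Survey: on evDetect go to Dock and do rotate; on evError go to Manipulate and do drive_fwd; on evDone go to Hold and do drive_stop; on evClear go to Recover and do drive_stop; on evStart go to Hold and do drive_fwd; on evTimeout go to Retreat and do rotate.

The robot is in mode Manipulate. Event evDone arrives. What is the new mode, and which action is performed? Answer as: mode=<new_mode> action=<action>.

current mode = Manipulate; filter table to that mode:
  (Manipulate, evDetect) → (Recover, drive_stop)
  (Manipulate, evError) → (Recover, drive_fwd)
  (Manipulate, evDone) → (Retreat, drive_fwd)  ← event matches
  (Manipulate, evStart) → (Retreat, drive_fwd)
  (Manipulate, evClear) → (Recover, drive_fwd)
  (Manipulate, evTimeout) → (Survey, rotate)
event = evDone selects (Retreat, drive_fwd)

mode=Retreat action=drive_fwd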